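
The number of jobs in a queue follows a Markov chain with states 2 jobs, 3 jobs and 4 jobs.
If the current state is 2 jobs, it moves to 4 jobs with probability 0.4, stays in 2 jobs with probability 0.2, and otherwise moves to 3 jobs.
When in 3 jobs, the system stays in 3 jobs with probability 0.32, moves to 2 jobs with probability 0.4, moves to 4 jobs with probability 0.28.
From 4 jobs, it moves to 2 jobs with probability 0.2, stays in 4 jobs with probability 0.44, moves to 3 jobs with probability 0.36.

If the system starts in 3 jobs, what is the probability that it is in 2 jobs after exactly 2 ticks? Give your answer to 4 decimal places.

0.2640

Sum over the intermediate state after 1 tick:
P = P(3 jobs→2 jobs)·P(2 jobs→2 jobs) + P(3 jobs→3 jobs)·P(3 jobs→2 jobs) + P(3 jobs→4 jobs)·P(4 jobs→2 jobs)
  = 0.4×0.2 + 0.32×0.4 + 0.28×0.2
  = 0.0800 + 0.1280 + 0.0560 = 0.2640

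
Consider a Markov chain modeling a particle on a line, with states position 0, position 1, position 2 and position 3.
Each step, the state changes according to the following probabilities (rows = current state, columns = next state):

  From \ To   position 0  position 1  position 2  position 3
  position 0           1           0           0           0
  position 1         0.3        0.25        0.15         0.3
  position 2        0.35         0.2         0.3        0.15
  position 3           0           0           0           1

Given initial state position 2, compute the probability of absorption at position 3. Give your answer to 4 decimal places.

Let h(s) be the probability of absorption at position 3 starting from transient state s. Then h(position 3) = 1 and h(position 0) = 0. By first-step analysis:
h(position 1) = 0.3·0 + 0.25·h(position 1) + 0.15·h(position 2) + 0.3·1
h(position 2) = 0.35·0 + 0.2·h(position 1) + 0.3·h(position 2) + 0.15·1
Solving: h(position 1) = 0.4697, h(position 2) = 0.3485.
Starting from position 2, the probability is 0.3485.

0.3485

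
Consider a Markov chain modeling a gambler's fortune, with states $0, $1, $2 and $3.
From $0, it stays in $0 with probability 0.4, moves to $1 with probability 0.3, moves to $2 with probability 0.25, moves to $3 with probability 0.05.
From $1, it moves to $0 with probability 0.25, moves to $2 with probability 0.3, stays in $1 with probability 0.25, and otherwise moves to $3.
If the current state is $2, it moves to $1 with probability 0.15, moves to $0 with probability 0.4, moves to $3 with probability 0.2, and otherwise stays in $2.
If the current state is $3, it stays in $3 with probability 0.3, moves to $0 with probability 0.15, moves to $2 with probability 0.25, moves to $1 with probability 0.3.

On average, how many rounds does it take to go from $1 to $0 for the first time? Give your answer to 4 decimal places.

3.7168

Let t(s) be the expected number of rounds to first reach $0 from state s, with t($0) = 0. Conditioning on the first round:
t($1) = 1 + 0.25·t($1) + 0.3·t($2) + 0.2·t($3)
t($2) = 1 + 0.15·t($1) + 0.25·t($2) + 0.2·t($3)
t($3) = 1 + 0.3·t($1) + 0.25·t($2) + 0.3·t($3)
Solving: t($1) = 3.7168, t($2) = 3.1858, t($3) = 4.1593.
Expected rounds from $1 to $0: 3.7168.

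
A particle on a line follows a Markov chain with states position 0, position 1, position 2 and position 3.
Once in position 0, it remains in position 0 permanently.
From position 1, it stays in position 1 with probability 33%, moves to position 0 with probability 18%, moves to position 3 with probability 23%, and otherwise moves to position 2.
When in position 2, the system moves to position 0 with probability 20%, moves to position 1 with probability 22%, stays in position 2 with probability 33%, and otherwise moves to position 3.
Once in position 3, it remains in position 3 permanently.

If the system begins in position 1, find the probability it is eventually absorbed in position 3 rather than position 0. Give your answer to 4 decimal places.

Let h(s) be the probability of absorption at position 3 starting from transient state s. Then h(position 3) = 1 and h(position 0) = 0. By first-step analysis:
h(position 1) = 0.18·0 + 0.33·h(position 1) + 0.26·h(position 2) + 0.23·1
h(position 2) = 0.2·0 + 0.22·h(position 1) + 0.33·h(position 2) + 0.25·1
Solving: h(position 1) = 0.5594, h(position 2) = 0.5568.
Starting from position 1, the probability is 0.5594.

0.5594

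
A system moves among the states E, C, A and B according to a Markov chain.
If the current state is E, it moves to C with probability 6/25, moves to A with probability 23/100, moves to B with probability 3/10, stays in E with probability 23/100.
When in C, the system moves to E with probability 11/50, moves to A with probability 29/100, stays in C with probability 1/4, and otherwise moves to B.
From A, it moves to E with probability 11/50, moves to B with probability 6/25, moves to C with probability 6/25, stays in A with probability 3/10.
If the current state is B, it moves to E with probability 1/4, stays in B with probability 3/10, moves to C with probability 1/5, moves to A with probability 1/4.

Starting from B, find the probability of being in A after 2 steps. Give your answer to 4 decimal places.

0.2655

Propagate the distribution vector 2 steps from B.
After 0 steps: (0.0000, 0.0000, 0.0000, 1.0000)
After 1 step: (0.2500, 0.2000, 0.2500, 0.3000)
After 2 steps: (0.2315, 0.2300, 0.2655, 0.2730)
P(in A after 2 steps) = 0.2655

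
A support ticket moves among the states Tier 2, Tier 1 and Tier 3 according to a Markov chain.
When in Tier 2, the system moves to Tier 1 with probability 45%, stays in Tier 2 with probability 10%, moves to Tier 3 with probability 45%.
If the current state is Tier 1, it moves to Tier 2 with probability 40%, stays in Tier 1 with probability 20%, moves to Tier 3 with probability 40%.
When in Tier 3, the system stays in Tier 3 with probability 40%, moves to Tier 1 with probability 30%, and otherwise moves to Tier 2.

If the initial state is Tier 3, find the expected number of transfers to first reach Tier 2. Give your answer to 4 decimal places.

Let t(s) be the expected number of transfers to first reach Tier 2 from state s, with t(Tier 2) = 0. Conditioning on the first transfer:
t(Tier 1) = 1 + 0.2·t(Tier 1) + 0.4·t(Tier 3)
t(Tier 3) = 1 + 0.3·t(Tier 1) + 0.4·t(Tier 3)
Solving: t(Tier 1) = 2.7778, t(Tier 3) = 3.0556.
Expected transfers from Tier 3 to Tier 2: 3.0556.

3.0556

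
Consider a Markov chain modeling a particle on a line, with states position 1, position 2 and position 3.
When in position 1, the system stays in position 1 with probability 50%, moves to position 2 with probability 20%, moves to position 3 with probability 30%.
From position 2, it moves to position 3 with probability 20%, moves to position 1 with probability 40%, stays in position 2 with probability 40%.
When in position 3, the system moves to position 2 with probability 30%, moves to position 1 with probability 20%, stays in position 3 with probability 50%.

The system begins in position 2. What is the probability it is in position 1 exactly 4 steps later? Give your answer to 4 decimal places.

0.3720

Propagate the distribution vector 4 steps from position 2.
After 0 steps: (0.0000, 1.0000, 0.0000)
After 1 step: (0.4000, 0.4000, 0.2000)
After 2 steps: (0.4000, 0.3000, 0.3000)
After 3 steps: (0.3800, 0.2900, 0.3300)
After 4 steps: (0.3720, 0.2910, 0.3370)
P(in position 1 after 4 steps) = 0.3720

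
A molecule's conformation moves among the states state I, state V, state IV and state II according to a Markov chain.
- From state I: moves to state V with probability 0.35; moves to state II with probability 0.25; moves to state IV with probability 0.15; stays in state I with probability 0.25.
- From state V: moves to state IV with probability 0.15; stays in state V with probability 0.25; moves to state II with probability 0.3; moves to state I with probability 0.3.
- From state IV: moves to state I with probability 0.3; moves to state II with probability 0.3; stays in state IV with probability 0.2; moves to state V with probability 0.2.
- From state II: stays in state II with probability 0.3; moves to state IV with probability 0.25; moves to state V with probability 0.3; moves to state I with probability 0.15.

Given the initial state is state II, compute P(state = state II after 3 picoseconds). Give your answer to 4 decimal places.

0.2876

Propagate the distribution vector 3 picoseconds from state II.
After 0 picoseconds: (0.0000, 0.0000, 0.0000, 1.0000)
After 1 picosecond: (0.1500, 0.3000, 0.2500, 0.3000)
After 2 picoseconds: (0.2475, 0.2675, 0.1925, 0.2925)
After 3 picoseconds: (0.2438, 0.2798, 0.1889, 0.2876)
P(in state II after 3 picoseconds) = 0.2876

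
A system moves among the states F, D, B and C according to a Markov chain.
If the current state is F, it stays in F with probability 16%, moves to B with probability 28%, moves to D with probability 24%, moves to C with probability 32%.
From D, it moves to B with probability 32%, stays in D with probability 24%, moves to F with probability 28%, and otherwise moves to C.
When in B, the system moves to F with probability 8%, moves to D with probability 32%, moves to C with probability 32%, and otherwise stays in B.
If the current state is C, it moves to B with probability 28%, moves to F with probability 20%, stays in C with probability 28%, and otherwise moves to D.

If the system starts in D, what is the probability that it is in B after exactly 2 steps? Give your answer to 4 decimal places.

Propagate the distribution vector 2 steps from D.
After 0 steps: (0.0000, 1.0000, 0.0000, 0.0000)
After 1 step: (0.2800, 0.2400, 0.3200, 0.1600)
After 2 steps: (0.1696, 0.2656, 0.2896, 0.2752)
P(in B after 2 steps) = 0.2896

0.2896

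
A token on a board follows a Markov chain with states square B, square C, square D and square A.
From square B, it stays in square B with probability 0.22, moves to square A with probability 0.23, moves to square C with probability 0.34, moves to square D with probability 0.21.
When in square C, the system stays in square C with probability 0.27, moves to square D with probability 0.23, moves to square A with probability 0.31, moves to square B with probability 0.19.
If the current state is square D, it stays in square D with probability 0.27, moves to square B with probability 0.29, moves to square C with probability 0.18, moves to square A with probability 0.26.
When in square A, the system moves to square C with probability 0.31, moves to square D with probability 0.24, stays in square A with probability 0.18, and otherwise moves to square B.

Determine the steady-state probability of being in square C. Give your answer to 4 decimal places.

0.2754

Let the stationary distribution be π with π = πP and π_1 + π_2 + π_3 + π_4 = 1.
π_1 = 0.22·π_1 + 0.19·π_2 + 0.29·π_3 + 0.27·π_4
π_2 = 0.34·π_1 + 0.27·π_2 + 0.18·π_3 + 0.31·π_4
π_3 = 0.21·π_1 + 0.23·π_2 + 0.27·π_3 + 0.24·π_4
Solving with the normalization constraint gives π = (0.2407, 0.2754, 0.2371, 0.2468).
So the stationary probability of square C is 0.2754.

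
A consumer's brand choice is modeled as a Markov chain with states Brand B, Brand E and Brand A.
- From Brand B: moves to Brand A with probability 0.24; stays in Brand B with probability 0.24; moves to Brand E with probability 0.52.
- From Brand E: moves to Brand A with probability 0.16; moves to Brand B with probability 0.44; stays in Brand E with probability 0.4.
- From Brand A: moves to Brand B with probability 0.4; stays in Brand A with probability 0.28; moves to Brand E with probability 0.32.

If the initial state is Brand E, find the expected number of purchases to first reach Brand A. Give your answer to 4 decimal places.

5.2817

Let t(s) be the expected number of purchases to first reach Brand A from state s, with t(Brand A) = 0. Conditioning on the first purchase:
t(Brand B) = 1 + 0.24·t(Brand B) + 0.52·t(Brand E)
t(Brand E) = 1 + 0.44·t(Brand B) + 0.4·t(Brand E)
Solving: t(Brand B) = 4.9296, t(Brand E) = 5.2817.
Expected purchases from Brand E to Brand A: 5.2817.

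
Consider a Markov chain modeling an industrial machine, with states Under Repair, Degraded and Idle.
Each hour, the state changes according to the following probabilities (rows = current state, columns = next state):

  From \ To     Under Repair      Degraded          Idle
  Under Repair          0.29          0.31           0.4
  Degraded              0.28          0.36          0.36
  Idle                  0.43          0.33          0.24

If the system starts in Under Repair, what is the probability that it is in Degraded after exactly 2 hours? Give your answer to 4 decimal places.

0.3335

Sum over the intermediate state after 1 hour:
P = P(Under Repair→Under Repair)·P(Under Repair→Degraded) + P(Under Repair→Degraded)·P(Degraded→Degraded) + P(Under Repair→Idle)·P(Idle→Degraded)
  = 0.29×0.31 + 0.31×0.36 + 0.4×0.33
  = 0.0899 + 0.1116 + 0.1320 = 0.3335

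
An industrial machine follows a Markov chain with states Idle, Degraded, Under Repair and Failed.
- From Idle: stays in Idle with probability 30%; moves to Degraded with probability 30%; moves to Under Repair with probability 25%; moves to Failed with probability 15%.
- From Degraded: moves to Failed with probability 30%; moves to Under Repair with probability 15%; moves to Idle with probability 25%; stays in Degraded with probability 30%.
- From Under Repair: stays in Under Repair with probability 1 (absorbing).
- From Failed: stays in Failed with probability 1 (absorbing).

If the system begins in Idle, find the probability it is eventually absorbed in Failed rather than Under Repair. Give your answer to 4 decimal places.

Let h(s) be the probability of absorption at Failed starting from transient state s. Then h(Failed) = 1 and h(Under Repair) = 0. By first-step analysis:
h(Idle) = 0.3·h(Idle) + 0.3·h(Degraded) + 0.25·0 + 0.15·1
h(Degraded) = 0.25·h(Idle) + 0.3·h(Degraded) + 0.15·0 + 0.3·1
Solving: h(Idle) = 0.4699, h(Degraded) = 0.5964.
Starting from Idle, the probability is 0.4699.

0.4699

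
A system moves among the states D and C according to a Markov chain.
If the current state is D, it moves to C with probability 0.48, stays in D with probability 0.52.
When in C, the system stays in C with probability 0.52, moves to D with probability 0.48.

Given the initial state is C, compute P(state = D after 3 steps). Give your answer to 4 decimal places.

Propagate the distribution vector 3 steps from C.
After 0 steps: (0.0000, 1.0000)
After 1 step: (0.4800, 0.5200)
After 2 steps: (0.4992, 0.5008)
After 3 steps: (0.5000, 0.5000)
P(in D after 3 steps) = 0.5000

0.5000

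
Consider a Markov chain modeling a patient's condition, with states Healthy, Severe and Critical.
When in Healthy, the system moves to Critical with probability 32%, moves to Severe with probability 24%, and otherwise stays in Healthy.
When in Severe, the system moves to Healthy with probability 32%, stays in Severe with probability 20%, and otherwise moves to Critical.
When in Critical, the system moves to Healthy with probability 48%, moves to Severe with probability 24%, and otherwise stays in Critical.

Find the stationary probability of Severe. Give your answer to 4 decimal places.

Let the stationary distribution be π with π = πP and π_1 + π_2 + π_3 = 1.
π_1 = 0.44·π_1 + 0.32·π_2 + 0.48·π_3
π_2 = 0.24·π_1 + 0.2·π_2 + 0.24·π_3
Solving with the normalization constraint gives π = (0.4260, 0.2308, 0.3432).
So the stationary probability of Severe is 0.2308.

0.2308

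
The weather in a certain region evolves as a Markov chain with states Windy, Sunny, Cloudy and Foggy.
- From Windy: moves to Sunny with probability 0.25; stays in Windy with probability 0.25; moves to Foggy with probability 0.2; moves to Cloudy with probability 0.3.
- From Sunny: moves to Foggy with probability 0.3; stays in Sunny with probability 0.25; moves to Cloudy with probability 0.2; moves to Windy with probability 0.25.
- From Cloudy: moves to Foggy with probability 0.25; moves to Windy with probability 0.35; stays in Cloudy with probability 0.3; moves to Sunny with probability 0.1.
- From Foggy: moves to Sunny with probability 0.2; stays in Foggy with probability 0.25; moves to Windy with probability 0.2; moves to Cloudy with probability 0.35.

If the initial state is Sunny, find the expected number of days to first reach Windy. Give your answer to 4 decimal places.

3.8005

Let t(s) be the expected number of days to first reach Windy from state s, with t(Windy) = 0. Conditioning on the first day:
t(Sunny) = 1 + 0.25·t(Sunny) + 0.2·t(Cloudy) + 0.3·t(Foggy)
t(Cloudy) = 1 + 0.1·t(Sunny) + 0.3·t(Cloudy) + 0.25·t(Foggy)
t(Foggy) = 1 + 0.2·t(Sunny) + 0.35·t(Cloudy) + 0.25·t(Foggy)
Solving: t(Sunny) = 3.8005, t(Cloudy) = 3.3716, t(Foggy) = 3.9202.
Expected days from Sunny to Windy: 3.8005.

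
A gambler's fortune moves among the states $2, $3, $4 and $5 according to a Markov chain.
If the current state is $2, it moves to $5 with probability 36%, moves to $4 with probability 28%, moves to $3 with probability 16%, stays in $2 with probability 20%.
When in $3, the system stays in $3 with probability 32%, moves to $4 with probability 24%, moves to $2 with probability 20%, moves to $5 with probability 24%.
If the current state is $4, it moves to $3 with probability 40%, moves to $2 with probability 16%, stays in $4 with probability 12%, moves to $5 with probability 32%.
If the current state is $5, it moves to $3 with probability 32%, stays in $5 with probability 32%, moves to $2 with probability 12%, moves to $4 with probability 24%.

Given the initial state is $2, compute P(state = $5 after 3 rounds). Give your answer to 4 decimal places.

Propagate the distribution vector 3 rounds from $2.
After 0 rounds: (1.0000, 0.0000, 0.0000, 0.0000)
After 1 round: (0.2000, 0.1600, 0.2800, 0.3600)
After 2 rounds: (0.1600, 0.3104, 0.2144, 0.3152)
After 3 rounds: (0.1662, 0.3116, 0.2207, 0.3016)
P(in $5 after 3 rounds) = 0.3016

0.3016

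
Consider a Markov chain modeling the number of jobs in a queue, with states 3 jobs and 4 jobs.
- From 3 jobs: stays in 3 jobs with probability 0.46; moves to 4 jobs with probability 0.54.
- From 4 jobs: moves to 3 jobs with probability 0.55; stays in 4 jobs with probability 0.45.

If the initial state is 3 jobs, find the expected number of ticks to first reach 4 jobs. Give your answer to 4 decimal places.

Let t(s) be the expected number of ticks to first reach 4 jobs from state s, with t(4 jobs) = 0. Conditioning on the first tick:
t(3 jobs) = 1 + 0.46·t(3 jobs)
Solving: t(3 jobs) = 1.8519.
Expected ticks from 3 jobs to 4 jobs: 1.8519.

1.8519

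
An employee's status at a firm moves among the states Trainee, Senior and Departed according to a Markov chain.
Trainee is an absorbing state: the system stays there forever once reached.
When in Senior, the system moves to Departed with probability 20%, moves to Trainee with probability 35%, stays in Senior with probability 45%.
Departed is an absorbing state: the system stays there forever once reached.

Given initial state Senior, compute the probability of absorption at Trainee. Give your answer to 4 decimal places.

0.6364

Let h(s) be the probability of absorption at Trainee starting from transient state s. Then h(Trainee) = 1 and h(Departed) = 0. By first-step analysis:
h(Senior) = 0.35·1 + 0.45·h(Senior) + 0.2·0
Solving: h(Senior) = 0.6364.
Starting from Senior, the probability is 0.6364.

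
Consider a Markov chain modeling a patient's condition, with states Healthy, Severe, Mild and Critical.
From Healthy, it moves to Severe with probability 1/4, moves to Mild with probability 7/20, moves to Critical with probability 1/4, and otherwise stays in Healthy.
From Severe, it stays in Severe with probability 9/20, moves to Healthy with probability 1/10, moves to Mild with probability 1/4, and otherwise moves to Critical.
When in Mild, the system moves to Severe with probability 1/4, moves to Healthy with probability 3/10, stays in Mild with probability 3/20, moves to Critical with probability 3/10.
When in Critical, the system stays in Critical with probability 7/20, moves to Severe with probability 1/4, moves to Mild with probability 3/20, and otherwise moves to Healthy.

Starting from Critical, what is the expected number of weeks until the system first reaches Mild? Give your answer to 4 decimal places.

Let t(s) be the expected number of weeks to first reach Mild from state s, with t(Mild) = 0. Conditioning on the first week:
t(Healthy) = 1 + 0.15·t(Healthy) + 0.25·t(Severe) + 0.25·t(Critical)
t(Severe) = 1 + 0.1·t(Healthy) + 0.45·t(Severe) + 0.2·t(Critical)
t(Critical) = 1 + 0.25·t(Healthy) + 0.25·t(Severe) + 0.35·t(Critical)
Solving: t(Healthy) = 3.7500, t(Severe) = 4.1667, t(Critical) = 4.5833.
Expected weeks from Critical to Mild: 4.5833.

4.5833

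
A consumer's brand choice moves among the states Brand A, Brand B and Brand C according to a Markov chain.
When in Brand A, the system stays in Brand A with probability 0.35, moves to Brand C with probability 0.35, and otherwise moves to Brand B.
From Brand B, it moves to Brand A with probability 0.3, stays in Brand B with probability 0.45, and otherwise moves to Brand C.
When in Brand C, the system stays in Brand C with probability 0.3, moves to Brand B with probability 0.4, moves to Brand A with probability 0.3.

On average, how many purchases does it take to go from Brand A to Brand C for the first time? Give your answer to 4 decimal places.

3.1776

Let t(s) be the expected number of purchases to first reach Brand C from state s, with t(Brand C) = 0. Conditioning on the first purchase:
t(Brand A) = 1 + 0.35·t(Brand A) + 0.3·t(Brand B)
t(Brand B) = 1 + 0.3·t(Brand A) + 0.45·t(Brand B)
Solving: t(Brand A) = 3.1776, t(Brand B) = 3.5514.
Expected purchases from Brand A to Brand C: 3.1776.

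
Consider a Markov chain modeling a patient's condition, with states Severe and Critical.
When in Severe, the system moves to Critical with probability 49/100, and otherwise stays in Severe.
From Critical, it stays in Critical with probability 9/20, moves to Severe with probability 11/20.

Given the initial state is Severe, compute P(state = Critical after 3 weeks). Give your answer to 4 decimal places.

Propagate the distribution vector 3 weeks from Severe.
After 0 weeks: (1.0000, 0.0000)
After 1 week: (0.5100, 0.4900)
After 2 weeks: (0.5296, 0.4704)
After 3 weeks: (0.5288, 0.4712)
P(in Critical after 3 weeks) = 0.4712

0.4712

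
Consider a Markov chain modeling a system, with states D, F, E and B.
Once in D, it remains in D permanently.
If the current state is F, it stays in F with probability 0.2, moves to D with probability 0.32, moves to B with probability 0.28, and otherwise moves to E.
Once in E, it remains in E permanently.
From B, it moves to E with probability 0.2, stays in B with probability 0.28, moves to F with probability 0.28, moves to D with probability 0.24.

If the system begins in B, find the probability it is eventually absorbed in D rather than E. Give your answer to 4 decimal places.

Let h(s) be the probability of absorption at D starting from transient state s. Then h(D) = 1 and h(E) = 0. By first-step analysis:
h(F) = 0.32·1 + 0.2·h(F) + 0.2·0 + 0.28·h(B)
h(B) = 0.24·1 + 0.28·h(F) + 0.2·0 + 0.28·h(B)
Solving: h(F) = 0.5981, h(B) = 0.5659.
Starting from B, the probability is 0.5659.

0.5659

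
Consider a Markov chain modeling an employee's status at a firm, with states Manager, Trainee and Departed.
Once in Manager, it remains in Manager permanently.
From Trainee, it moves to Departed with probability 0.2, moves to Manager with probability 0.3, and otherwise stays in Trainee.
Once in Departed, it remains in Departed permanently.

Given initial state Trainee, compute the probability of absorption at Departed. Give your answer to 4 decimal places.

0.4000

Let h(s) be the probability of absorption at Departed starting from transient state s. Then h(Departed) = 1 and h(Manager) = 0. By first-step analysis:
h(Trainee) = 0.3·0 + 0.5·h(Trainee) + 0.2·1
Solving: h(Trainee) = 0.4000.
Starting from Trainee, the probability is 0.4000.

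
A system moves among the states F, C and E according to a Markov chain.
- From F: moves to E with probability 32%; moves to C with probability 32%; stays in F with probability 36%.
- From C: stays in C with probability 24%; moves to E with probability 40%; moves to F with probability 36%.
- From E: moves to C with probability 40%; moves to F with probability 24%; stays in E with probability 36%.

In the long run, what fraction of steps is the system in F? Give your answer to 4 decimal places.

Let the stationary distribution be π with π = πP and π_1 + π_2 + π_3 = 1.
π_1 = 0.36·π_1 + 0.36·π_2 + 0.24·π_3
π_2 = 0.32·π_1 + 0.24·π_2 + 0.4·π_3
Solving with the normalization constraint gives π = (0.3168, 0.3230, 0.3602).
So the stationary probability of F is 0.3168.

0.3168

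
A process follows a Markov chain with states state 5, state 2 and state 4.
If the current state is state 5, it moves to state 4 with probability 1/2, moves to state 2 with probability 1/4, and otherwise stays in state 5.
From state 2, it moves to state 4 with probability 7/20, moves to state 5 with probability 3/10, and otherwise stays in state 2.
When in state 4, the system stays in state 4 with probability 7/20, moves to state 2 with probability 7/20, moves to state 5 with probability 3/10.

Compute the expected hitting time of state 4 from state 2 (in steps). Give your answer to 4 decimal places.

Let t(s) be the expected number of steps to first reach state 4 from state s, with t(state 4) = 0. Conditioning on the first step:
t(state 5) = 1 + 0.25·t(state 5) + 0.25·t(state 2)
t(state 2) = 1 + 0.3·t(state 5) + 0.35·t(state 2)
Solving: t(state 5) = 2.1818, t(state 2) = 2.5455.
Expected steps from state 2 to state 4: 2.5455.

2.5455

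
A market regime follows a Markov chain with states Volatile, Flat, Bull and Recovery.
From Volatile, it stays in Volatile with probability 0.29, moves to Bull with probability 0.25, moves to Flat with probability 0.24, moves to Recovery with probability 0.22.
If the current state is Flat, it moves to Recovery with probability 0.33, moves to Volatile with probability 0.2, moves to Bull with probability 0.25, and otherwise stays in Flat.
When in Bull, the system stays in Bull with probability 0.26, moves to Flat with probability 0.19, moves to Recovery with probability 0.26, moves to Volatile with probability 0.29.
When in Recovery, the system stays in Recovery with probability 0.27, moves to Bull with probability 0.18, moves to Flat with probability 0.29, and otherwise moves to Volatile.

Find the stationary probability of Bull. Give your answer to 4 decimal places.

0.2335

Let the stationary distribution be π with π = πP and π_1 + π_2 + π_3 + π_4 = 1.
π_1 = 0.29·π_1 + 0.2·π_2 + 0.29·π_3 + 0.26·π_4
π_2 = 0.24·π_1 + 0.22·π_2 + 0.19·π_3 + 0.29·π_4
π_3 = 0.25·π_1 + 0.25·π_2 + 0.26·π_3 + 0.18·π_4
Solving with the normalization constraint gives π = (0.2606, 0.2370, 0.2335, 0.2689).
So the stationary probability of Bull is 0.2335.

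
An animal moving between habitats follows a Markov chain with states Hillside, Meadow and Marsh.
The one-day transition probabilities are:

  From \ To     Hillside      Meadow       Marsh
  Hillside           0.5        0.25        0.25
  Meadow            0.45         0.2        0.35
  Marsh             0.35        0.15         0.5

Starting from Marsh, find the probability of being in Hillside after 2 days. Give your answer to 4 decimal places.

0.4175

Sum over the intermediate state after 1 day:
P = P(Marsh→Hillside)·P(Hillside→Hillside) + P(Marsh→Meadow)·P(Meadow→Hillside) + P(Marsh→Marsh)·P(Marsh→Hillside)
  = 0.35×0.5 + 0.15×0.45 + 0.5×0.35
  = 0.1750 + 0.0675 + 0.1750 = 0.4175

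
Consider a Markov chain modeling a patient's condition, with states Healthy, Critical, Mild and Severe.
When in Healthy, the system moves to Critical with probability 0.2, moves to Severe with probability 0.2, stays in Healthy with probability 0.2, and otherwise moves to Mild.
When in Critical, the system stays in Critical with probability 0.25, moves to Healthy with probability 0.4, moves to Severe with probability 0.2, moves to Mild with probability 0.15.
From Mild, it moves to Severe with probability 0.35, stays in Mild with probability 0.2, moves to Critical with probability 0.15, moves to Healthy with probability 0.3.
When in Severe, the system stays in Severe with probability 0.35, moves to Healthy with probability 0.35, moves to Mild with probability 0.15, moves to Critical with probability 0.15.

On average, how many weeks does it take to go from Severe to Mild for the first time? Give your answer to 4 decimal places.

4.3843

Let t(s) be the expected number of weeks to first reach Mild from state s, with t(Mild) = 0. Conditioning on the first week:
t(Healthy) = 1 + 0.2·t(Healthy) + 0.2·t(Critical) + 0.2·t(Severe)
t(Critical) = 1 + 0.4·t(Healthy) + 0.25·t(Critical) + 0.2·t(Severe)
t(Severe) = 1 + 0.35·t(Healthy) + 0.15·t(Critical) + 0.35·t(Severe)
Solving: t(Healthy) = 3.4289, t(Critical) = 4.3312, t(Severe) = 4.3843.
Expected weeks from Severe to Mild: 4.3843.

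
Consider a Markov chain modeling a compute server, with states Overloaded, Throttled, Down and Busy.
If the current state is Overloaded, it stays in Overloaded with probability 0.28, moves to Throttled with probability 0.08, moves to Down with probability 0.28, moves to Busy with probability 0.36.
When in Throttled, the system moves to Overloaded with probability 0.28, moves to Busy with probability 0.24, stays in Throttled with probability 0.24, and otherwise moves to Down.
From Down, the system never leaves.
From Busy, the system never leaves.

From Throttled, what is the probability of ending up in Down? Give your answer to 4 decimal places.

0.4787

Let h(s) be the probability of absorption at Down starting from transient state s. Then h(Down) = 1 and h(Busy) = 0. By first-step analysis:
h(Overloaded) = 0.28·h(Overloaded) + 0.08·h(Throttled) + 0.28·1 + 0.36·0
h(Throttled) = 0.28·h(Overloaded) + 0.24·h(Throttled) + 0.24·1 + 0.24·0
Solving: h(Overloaded) = 0.4421, h(Throttled) = 0.4787.
Starting from Throttled, the probability is 0.4787.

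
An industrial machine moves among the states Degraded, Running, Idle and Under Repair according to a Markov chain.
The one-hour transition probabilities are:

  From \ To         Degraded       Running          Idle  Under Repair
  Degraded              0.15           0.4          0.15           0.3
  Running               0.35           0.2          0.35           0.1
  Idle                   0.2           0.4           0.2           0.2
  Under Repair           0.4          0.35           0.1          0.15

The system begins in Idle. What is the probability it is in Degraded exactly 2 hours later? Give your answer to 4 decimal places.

0.2900

Propagate the distribution vector 2 hours from Idle.
After 0 hours: (0.0000, 0.0000, 1.0000, 0.0000)
After 1 hour: (0.2000, 0.4000, 0.2000, 0.2000)
After 2 hours: (0.2900, 0.3100, 0.2300, 0.1700)
P(in Degraded after 2 hours) = 0.2900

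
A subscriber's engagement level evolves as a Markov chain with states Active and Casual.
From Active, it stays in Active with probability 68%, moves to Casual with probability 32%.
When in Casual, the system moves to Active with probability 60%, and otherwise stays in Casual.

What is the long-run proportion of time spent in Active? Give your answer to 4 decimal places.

Let the stationary distribution be π with π = πP and π_1 + π_2 = 1.
π_1 = 0.68·π_1 + 0.6·π_2
Solving with the normalization constraint gives π = (0.6522, 0.3478).
So the stationary probability of Active is 0.6522.

0.6522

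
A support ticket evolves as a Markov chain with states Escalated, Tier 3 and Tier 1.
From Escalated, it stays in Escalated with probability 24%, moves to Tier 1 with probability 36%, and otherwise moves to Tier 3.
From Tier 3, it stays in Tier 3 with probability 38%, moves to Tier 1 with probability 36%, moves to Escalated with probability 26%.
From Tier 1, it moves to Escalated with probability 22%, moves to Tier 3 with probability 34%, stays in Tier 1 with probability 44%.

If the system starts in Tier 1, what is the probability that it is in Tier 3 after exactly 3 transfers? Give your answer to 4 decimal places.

Propagate the distribution vector 3 transfers from Tier 1.
After 0 transfers: (0.0000, 0.0000, 1.0000)
After 1 transfer: (0.2200, 0.3400, 0.4400)
After 2 transfers: (0.2380, 0.3668, 0.3952)
After 3 transfers: (0.2394, 0.3690, 0.3916)
P(in Tier 3 after 3 transfers) = 0.3690

0.3690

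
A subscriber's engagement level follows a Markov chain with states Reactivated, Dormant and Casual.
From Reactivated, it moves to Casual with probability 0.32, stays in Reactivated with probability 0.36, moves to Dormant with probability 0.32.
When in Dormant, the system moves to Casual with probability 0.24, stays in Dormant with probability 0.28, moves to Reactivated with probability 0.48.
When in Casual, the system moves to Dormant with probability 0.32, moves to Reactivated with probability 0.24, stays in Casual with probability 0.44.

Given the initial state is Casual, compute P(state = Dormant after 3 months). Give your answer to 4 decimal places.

0.3077

Propagate the distribution vector 3 months from Casual.
After 0 months: (0.0000, 0.0000, 1.0000)
After 1 month: (0.2400, 0.3200, 0.4400)
After 2 months: (0.3456, 0.3072, 0.3472)
After 3 months: (0.3552, 0.3077, 0.3371)
P(in Dormant after 3 months) = 0.3077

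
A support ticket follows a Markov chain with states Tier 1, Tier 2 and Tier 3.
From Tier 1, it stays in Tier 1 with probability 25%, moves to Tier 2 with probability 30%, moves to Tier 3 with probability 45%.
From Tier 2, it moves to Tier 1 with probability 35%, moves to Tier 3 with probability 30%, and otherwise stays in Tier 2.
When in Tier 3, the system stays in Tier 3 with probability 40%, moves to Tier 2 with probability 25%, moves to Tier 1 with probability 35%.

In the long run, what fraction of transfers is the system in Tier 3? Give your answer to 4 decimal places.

0.3864

Let the stationary distribution be π with π = πP and π_1 + π_2 + π_3 = 1.
π_1 = 0.25·π_1 + 0.35·π_2 + 0.35·π_3
π_2 = 0.3·π_1 + 0.35·π_2 + 0.25·π_3
Solving with the normalization constraint gives π = (0.3182, 0.2955, 0.3864).
So the stationary probability of Tier 3 is 0.3864.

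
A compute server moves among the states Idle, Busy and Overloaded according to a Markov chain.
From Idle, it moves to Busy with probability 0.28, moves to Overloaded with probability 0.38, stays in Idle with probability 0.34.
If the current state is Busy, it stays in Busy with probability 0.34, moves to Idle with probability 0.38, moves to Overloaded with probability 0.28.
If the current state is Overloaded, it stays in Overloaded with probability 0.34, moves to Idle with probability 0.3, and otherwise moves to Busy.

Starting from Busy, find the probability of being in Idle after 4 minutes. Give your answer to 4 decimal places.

Propagate the distribution vector 4 minutes from Busy.
After 0 minutes: (0.0000, 1.0000, 0.0000)
After 1 minute: (0.3800, 0.3400, 0.2800)
After 2 minutes: (0.3424, 0.3228, 0.3348)
After 3 minutes: (0.3395, 0.3262, 0.3343)
After 4 minutes: (0.3397, 0.3263, 0.3340)
P(in Idle after 4 minutes) = 0.3397

0.3397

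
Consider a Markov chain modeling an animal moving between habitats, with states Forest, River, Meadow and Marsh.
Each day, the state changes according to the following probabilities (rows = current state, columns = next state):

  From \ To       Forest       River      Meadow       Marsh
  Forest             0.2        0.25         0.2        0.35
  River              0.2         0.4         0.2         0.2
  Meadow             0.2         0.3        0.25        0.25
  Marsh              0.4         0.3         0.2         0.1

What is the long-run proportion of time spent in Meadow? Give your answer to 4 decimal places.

0.2105

Let the stationary distribution be π with π = πP and π_1 + π_2 + π_3 + π_4 = 1.
π_1 = 0.2·π_1 + 0.2·π_2 + 0.2·π_3 + 0.4·π_4
π_2 = 0.25·π_1 + 0.4·π_2 + 0.3·π_3 + 0.3·π_4
π_3 = 0.2·π_1 + 0.2·π_2 + 0.25·π_3 + 0.2·π_4
Solving with the normalization constraint gives π = (0.2450, 0.3197, 0.2105, 0.2248).
So the stationary probability of Meadow is 0.2105.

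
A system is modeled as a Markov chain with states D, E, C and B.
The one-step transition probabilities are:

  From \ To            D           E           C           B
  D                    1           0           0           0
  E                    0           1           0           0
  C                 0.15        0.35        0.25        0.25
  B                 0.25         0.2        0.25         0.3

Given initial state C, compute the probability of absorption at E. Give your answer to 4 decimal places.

0.6378

Let h(s) be the probability of absorption at E starting from transient state s. Then h(E) = 1 and h(D) = 0. By first-step analysis:
h(C) = 0.15·0 + 0.35·1 + 0.25·h(C) + 0.25·h(B)
h(B) = 0.25·0 + 0.2·1 + 0.25·h(C) + 0.3·h(B)
Solving: h(C) = 0.6378, h(B) = 0.5135.
Starting from C, the probability is 0.6378.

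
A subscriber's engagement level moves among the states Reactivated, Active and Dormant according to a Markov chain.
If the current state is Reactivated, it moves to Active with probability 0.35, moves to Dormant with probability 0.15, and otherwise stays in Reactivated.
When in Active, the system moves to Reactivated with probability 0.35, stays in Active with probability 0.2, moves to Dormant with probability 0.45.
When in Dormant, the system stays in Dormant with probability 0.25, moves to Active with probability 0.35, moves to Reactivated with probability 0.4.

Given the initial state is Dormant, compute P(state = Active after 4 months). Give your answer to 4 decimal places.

Propagate the distribution vector 4 months from Dormant.
After 0 months: (0.0000, 0.0000, 1.0000)
After 1 month: (0.4000, 0.3500, 0.2500)
After 2 months: (0.4225, 0.2975, 0.2800)
After 3 months: (0.4274, 0.3054, 0.2673)
After 4 months: (0.4275, 0.3042, 0.2683)
P(in Active after 4 months) = 0.3042

0.3042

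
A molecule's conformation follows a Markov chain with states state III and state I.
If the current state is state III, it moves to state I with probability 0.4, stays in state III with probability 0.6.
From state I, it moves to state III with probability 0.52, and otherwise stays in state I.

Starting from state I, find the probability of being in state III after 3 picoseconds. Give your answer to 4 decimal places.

0.5649

Propagate the distribution vector 3 picoseconds from state I.
After 0 picoseconds: (0.0000, 1.0000)
After 1 picosecond: (0.5200, 0.4800)
After 2 picoseconds: (0.5616, 0.4384)
After 3 picoseconds: (0.5649, 0.4351)
P(in state III after 3 picoseconds) = 0.5649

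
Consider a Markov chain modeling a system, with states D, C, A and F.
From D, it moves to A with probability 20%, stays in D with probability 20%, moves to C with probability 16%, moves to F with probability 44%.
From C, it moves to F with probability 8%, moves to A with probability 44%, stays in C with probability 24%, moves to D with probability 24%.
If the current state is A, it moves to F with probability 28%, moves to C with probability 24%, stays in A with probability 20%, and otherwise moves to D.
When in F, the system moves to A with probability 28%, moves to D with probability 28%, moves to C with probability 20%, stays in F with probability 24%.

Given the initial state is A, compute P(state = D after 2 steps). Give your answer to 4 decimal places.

0.2480

Propagate the distribution vector 2 steps from A.
After 0 steps: (0.0000, 0.0000, 1.0000, 0.0000)
After 1 step: (0.2800, 0.2400, 0.2000, 0.2800)
After 2 steps: (0.2480, 0.2064, 0.2800, 0.2656)
P(in D after 2 steps) = 0.2480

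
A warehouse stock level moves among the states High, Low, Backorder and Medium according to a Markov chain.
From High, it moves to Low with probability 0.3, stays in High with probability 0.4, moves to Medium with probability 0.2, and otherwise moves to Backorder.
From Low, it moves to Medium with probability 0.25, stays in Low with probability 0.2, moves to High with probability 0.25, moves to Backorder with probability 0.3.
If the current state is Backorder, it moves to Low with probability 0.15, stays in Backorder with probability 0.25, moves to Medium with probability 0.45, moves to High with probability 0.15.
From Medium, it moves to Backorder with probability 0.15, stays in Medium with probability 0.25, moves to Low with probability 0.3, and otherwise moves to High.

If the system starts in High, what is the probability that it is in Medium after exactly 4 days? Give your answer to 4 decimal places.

0.2737

Propagate the distribution vector 4 days from High.
After 0 days: (1.0000, 0.0000, 0.0000, 0.0000)
After 1 day: (0.4000, 0.3000, 0.1000, 0.2000)
After 2 days: (0.3100, 0.2550, 0.1850, 0.2500)
After 3 days: (0.2905, 0.2468, 0.1913, 0.2715)
After 4 days: (0.2880, 0.2466, 0.1916, 0.2737)
P(in Medium after 4 days) = 0.2737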